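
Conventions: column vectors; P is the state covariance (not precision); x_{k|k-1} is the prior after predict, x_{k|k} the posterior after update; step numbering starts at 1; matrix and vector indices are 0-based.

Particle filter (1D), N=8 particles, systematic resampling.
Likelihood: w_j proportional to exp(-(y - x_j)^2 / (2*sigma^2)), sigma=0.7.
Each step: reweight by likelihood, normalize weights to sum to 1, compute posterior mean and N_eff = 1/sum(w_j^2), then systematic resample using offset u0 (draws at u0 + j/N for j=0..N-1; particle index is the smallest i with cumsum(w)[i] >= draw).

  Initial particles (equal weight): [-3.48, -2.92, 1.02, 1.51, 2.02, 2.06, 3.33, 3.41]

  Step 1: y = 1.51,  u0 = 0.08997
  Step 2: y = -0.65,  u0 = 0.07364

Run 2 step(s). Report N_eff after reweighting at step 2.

N_eff = 2.6738

step 1: w=[0.0000, 0.0000, 0.2341, 0.2991, 0.2294, 0.2197, 0.0102, 0.0075]  mean=1.6659  Neff=4.0763  idx=[2, 2, 3, 3, 4, 4, 5, 5]
step 2: w=[0.4278, 0.4278, 0.0630, 0.0630, 0.0051, 0.0051, 0.0041, 0.0041]  mean=1.1005  Neff=2.6738  idx=[0, 0, 0, 1, 1, 1, 1, 3]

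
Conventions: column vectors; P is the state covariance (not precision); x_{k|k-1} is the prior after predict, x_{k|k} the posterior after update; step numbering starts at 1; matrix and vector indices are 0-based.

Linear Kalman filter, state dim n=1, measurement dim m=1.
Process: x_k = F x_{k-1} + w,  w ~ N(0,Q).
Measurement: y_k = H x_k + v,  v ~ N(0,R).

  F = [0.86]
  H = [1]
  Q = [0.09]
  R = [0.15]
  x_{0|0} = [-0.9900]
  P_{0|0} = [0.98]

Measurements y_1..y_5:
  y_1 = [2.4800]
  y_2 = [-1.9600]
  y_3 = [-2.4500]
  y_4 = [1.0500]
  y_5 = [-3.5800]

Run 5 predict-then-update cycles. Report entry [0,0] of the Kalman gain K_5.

step 1: x^-=[-0.8514]  P^-=[0.8148]  S=[0.9648]  K=[0.8445]  nu=[3.3314]  x^+=[1.9621]  P^+=[0.1267]
step 2: x^-=[1.6874]  P^-=[0.1837]  S=[0.3337]  K=[0.5505]  nu=[-3.6474]  x^+=[-0.3204]  P^+=[0.0826]
step 3: x^-=[-0.2756]  P^-=[0.1511]  S=[0.3011]  K=[0.5018]  nu=[-2.1744]  x^+=[-1.3667]  P^+=[0.0753]
step 4: x^-=[-1.1753]  P^-=[0.1457]  S=[0.2957]  K=[0.4927]  nu=[2.2253]  x^+=[-0.0790]  P^+=[0.0739]
step 5: x^-=[-0.0679]  P^-=[0.1447]  S=[0.2947]  K=[0.4909]  nu=[-3.5121]  x^+=[-1.7921]  P^+=[0.0736]

K[0,0] = 0.4909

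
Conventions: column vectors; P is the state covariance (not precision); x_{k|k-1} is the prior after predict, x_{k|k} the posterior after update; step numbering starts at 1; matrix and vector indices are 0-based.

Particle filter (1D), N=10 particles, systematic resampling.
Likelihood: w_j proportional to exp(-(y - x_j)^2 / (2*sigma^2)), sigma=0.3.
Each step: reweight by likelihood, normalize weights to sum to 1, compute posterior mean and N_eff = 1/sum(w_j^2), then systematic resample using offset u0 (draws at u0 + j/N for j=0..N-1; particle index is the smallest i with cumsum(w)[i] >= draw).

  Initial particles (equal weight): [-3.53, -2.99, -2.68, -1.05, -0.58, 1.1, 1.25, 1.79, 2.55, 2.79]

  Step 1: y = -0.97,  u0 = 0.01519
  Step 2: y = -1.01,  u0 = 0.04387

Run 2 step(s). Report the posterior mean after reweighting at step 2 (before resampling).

step 1: w=[0.0000, 0.0000, 0.0000, 0.6920, 0.3080, 0.0000, 0.0000, 0.0000, 0.0000, 0.0000]  mean=-0.9052  Neff=1.7430  idx=[3, 3, 3, 3, 3, 3, 3, 4, 4, 4]
step 2: w=[0.1237, 0.1237, 0.1237, 0.1237, 0.1237, 0.1237, 0.1237, 0.0447, 0.0447, 0.0447]  mean=-0.9870  Neff=8.8406  idx=[0, 1, 1, 2, 3, 4, 5, 6, 6, 8]

post_mean = -0.9870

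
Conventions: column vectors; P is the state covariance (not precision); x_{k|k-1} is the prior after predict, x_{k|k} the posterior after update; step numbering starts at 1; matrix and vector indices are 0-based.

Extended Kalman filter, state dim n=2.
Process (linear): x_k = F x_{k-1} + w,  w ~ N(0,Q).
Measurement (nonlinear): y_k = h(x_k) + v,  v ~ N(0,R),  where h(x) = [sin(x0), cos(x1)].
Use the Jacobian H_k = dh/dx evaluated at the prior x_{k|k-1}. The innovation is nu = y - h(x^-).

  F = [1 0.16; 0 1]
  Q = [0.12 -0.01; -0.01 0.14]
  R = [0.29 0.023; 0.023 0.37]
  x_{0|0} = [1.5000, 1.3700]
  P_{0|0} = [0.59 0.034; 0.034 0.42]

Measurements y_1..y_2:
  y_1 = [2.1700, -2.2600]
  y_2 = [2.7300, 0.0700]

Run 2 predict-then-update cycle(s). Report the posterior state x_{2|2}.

x_post = [0.5781, 2.5695]

step 1: x^-=[1.7192, 1.3700]  P^-=[0.7316 0.0912; 0.0912 0.5600]  H_jac=[-0.1479 0.0000; 0.0000 -0.9799]  S=[0.3060 0.0362; 0.0362 0.9077]  K=[-0.3435 -0.0847; 0.0276 -0.6056]  nu=[1.1810, -2.4594]  x^+=[1.5220, 2.8921]  P^+=[0.6869 0.0401; 0.0401 0.2280]
step 2: x^-=[1.9847, 2.8921]  P^-=[0.8256 0.0665; 0.0665 0.3680]  H_jac=[-0.4022 0.0000; 0.0000 -0.2469]  S=[0.4235 0.0296; 0.0296 0.3924]  K=[-0.7852 0.0174; -0.0473 -0.2280]  nu=[1.8144, 1.0390]  x^+=[0.5781, 2.5695]  P^+=[0.5651 0.0471; 0.0471 0.3461]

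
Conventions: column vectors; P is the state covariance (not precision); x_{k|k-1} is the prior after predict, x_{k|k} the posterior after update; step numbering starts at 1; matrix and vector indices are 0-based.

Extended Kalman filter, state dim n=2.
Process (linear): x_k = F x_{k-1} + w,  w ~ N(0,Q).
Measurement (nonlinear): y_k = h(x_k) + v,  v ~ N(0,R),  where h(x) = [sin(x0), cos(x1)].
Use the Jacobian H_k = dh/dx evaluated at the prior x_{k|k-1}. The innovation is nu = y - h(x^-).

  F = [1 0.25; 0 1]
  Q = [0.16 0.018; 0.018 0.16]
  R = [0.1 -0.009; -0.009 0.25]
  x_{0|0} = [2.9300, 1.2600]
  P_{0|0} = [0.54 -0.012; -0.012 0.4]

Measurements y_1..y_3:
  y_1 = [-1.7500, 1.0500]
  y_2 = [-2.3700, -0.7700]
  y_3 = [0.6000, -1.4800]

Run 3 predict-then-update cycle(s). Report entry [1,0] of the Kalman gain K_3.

K[1,0] = 0.0205

step 1: x^-=[3.2450, 1.2600]  P^-=[0.7190 0.1060; 0.1060 0.5600]  H_jac=[-0.9947 0.0000; 0.0000 -0.9521]  S=[0.8113 0.0914; 0.0914 0.7576]  K=[-0.8784 -0.0273; -0.0514 -0.6975]  nu=[-1.6468, 0.7442]  x^+=[4.6712, 0.8255]  P^+=[0.0881 -0.0011; -0.0011 0.1827]
step 2: x^-=[4.8776, 0.8255]  P^-=[0.2589 0.0625; 0.0625 0.3427]  H_jac=[0.1645 0.0000; 0.0000 -0.7349]  S=[0.1070 -0.0166; -0.0166 0.4351]  K=[0.3839 -0.0910; 0.0066 -0.5786]  nu=[-1.3836, -1.4482]  x^+=[4.4783, 1.6543]  P^+=[0.2384 0.0357; 0.0357 0.1969]
step 3: x^-=[4.8919, 1.6543]  P^-=[0.4285 0.1029; 0.1029 0.3569]  H_jac=[0.1785 0.0000; 0.0000 -0.9965]  S=[0.1137 -0.0273; -0.0273 0.6044]  K=[0.6392 -0.1408; 0.0205 -0.5875]  nu=[1.5839, -1.3966]  x^+=[6.1009, 2.5072]  P^+=[0.3652 0.0411; 0.0411 0.1476]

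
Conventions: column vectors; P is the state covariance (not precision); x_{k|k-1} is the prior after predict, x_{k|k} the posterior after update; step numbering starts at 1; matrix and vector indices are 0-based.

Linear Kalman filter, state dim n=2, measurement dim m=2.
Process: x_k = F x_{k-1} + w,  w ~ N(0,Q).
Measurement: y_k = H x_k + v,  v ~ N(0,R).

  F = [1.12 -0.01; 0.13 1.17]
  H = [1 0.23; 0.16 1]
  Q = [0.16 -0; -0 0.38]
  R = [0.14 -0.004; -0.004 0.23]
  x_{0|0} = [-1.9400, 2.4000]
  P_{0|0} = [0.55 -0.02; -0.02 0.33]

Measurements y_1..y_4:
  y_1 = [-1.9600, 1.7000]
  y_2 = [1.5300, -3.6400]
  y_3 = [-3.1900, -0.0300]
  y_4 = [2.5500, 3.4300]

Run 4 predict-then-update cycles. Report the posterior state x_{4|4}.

x_post = [0.6607, 2.4150]

step 1: x^-=[-2.1968, 2.5558]  P^-=[0.8504 0.0500; 0.0500 0.8349]  S=[1.0576 0.3760; 0.3760 1.1027]  K=[0.8591 -0.1242; -0.0488 0.7811]  nu=[-0.3510, -0.5043]  x^+=[-2.4358, 2.1790]  P^+=[0.1330 -0.0533; -0.0533 0.1884]
step 2: x^-=[-2.7498, 2.2328]  P^-=[0.3281 -0.0526; -0.0526 0.6239]  S=[0.4769 0.1375; 0.1375 0.8455]  K=[0.6952 -0.1131; -0.0202 0.7313]  nu=[3.7663, -5.4328]  x^+=[0.4832, -1.8159]  P^+=[0.1084 -0.0461; -0.0461 0.1757]
step 3: x^-=[0.5593, -2.0618]  P^-=[0.2970 -0.0467; -0.0467 0.6082]  S=[0.4477 0.1350; 0.1350 0.8309]  K=[0.6721 -0.1082; -0.0104 0.7247]  nu=[-3.2751, 1.9423]  x^+=[-1.8519, -0.6202]  P^+=[0.1047 -0.0443; -0.0443 0.1738]
step 4: x^-=[-2.0679, -0.9664]  P^-=[0.2924 -0.0448; -0.0448 0.6062]  S=[0.4438 0.1357; 0.1357 0.8294]  K=[0.6683 -0.1070; -0.0081 0.7236]  nu=[4.8402, 4.7273]  x^+=[0.6607, 2.4150]  P^+=[0.1041 -0.0439; -0.0439 0.1735]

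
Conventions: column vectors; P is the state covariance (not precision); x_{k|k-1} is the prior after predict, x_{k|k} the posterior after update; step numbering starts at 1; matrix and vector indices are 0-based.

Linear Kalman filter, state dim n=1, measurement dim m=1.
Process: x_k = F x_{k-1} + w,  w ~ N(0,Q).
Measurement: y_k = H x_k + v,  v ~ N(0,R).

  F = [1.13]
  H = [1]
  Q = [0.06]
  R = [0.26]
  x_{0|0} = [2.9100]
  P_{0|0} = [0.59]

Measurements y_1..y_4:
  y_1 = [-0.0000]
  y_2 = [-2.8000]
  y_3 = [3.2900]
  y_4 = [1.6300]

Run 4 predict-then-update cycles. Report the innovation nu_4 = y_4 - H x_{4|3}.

innov = [0.5819]

step 1: x^-=[3.2883]  P^-=[0.8134]  S=[1.0734]  K=[0.7578]  nu=[-3.2883]  x^+=[0.7965]  P^+=[0.1970]
step 2: x^-=[0.9001]  P^-=[0.3116]  S=[0.5716]  K=[0.5451]  nu=[-3.7001]  x^+=[-1.1169]  P^+=[0.1417]
step 3: x^-=[-1.2621]  P^-=[0.2410]  S=[0.5010]  K=[0.4810]  nu=[4.5521]  x^+=[0.9275]  P^+=[0.1251]
step 4: x^-=[1.0481]  P^-=[0.2197]  S=[0.4797]  K=[0.4580]  nu=[0.5819]  x^+=[1.3146]  P^+=[0.1191]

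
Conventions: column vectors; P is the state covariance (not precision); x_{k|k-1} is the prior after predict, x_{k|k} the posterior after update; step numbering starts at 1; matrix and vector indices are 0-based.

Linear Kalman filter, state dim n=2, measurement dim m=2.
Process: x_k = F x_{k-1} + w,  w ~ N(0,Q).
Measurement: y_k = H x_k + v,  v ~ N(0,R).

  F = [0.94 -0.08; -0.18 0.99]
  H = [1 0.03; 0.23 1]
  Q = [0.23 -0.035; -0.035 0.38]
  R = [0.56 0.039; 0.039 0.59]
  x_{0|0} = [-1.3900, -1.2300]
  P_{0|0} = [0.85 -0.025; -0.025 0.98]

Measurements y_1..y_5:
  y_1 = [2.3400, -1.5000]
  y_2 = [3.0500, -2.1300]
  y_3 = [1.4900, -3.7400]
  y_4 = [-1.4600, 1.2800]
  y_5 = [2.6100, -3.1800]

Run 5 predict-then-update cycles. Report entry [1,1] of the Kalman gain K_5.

K[1,1] = 0.5493

step 1: x^-=[-1.2082, -0.9675]  P^-=[0.9911 -0.2801; -0.2801 1.3769]  S=[1.5355 0.0263; 0.0263 1.8905]  K=[0.6406 -0.0365; -0.1674 0.6966]  nu=[3.5772, -0.2546]  x^+=[1.0926, -1.7437]  P^+=[0.3597 -0.0793; -0.0793 0.4227]
step 2: x^-=[1.1666, -1.9229]  P^-=[0.5624 -0.2042; -0.2042 0.8342]  S=[1.1109 -0.0123; -0.0123 1.3600]  K=[0.5002 -0.0505; -0.1549 0.5774]  nu=[1.9411, -0.4754]  x^+=[2.1616, -2.4982]  P^+=[0.2804 -0.0748; -0.0748 0.3518]
step 3: x^-=[2.2317, -2.8623]  P^-=[0.4913 -0.1810; -0.1810 0.7606]  S=[1.0411 -0.0074; -0.0074 1.2933]  K=[0.4663 -0.0499; -0.1480 0.5551]  nu=[-0.6558, -1.3910]  x^+=[1.9953, -3.5373]  P^+=[0.2613 -0.0714; -0.0714 0.3381]
step 4: x^-=[2.1586, -3.8611]  P^-=[0.4738 -0.1734; -0.1734 0.7453]  S=[1.0241 -0.0043; -0.0043 1.2806]  K=[0.4574 -0.0488; -0.1452 0.5504]  nu=[-3.5027, 4.6446]  x^+=[0.3298, -0.7962]  P^+=[0.2563 -0.0699; -0.0699 0.3351]
step 5: x^-=[0.3737, -0.8476]  P^-=[0.4691 -0.1710; -0.1710 0.7417]  S=[1.0196 -0.0030; -0.0030 1.2778]  K=[0.4550 -0.0483; -0.1443 0.5493]  nu=[2.2617, -2.4183]  x^+=[1.5195, -2.5023]  P^+=[0.2550 -0.0694; -0.0694 0.3344]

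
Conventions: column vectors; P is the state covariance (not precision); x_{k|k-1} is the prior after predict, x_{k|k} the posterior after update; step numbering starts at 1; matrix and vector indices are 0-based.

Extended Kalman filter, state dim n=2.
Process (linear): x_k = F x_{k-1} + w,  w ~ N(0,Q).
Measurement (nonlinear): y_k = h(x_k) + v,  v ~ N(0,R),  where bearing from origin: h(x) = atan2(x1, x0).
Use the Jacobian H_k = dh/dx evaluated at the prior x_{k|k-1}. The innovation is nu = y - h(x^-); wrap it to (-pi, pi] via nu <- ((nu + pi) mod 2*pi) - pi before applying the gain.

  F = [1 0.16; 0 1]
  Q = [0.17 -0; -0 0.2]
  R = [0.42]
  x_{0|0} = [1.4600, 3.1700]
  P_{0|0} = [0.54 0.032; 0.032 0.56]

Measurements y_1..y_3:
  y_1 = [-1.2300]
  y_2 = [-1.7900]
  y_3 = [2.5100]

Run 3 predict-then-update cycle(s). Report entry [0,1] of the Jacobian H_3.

step 1: x^-=[1.9672, 3.1700]  P^-=[0.7346 0.1216; 0.1216 0.7600]  H_jac=[-0.2277 0.1413]  S=[0.4655]  K=[-0.3225; 0.1713]  nu=[-2.2454]  x^+=[2.6914, 2.7854]  P^+=[0.6862 0.1473; 0.1473 0.7463]
step 2: x^-=[3.1370, 2.7854]  P^-=[0.9224 0.2667; 0.2667 0.9463]  H_jac=[-0.1583 0.1782]  S=[0.4581]  K=[-0.2149; 0.2761]  nu=[-2.5161]  x^+=[3.6777, 2.0908]  P^+=[0.9013 0.2939; 0.2939 0.9114]
step 3: x^-=[4.0122, 2.0908]  P^-=[1.1886 0.4397; 0.4397 1.1114]  H_jac=[-0.1021 0.1960]  S=[0.4575]  K=[-0.0770; 0.3780]  nu=[2.0296]  x^+=[3.8560, 2.8580]  P^+=[1.1859 0.4530; 0.4530 1.0461]

H_jac[0,1] = 0.1960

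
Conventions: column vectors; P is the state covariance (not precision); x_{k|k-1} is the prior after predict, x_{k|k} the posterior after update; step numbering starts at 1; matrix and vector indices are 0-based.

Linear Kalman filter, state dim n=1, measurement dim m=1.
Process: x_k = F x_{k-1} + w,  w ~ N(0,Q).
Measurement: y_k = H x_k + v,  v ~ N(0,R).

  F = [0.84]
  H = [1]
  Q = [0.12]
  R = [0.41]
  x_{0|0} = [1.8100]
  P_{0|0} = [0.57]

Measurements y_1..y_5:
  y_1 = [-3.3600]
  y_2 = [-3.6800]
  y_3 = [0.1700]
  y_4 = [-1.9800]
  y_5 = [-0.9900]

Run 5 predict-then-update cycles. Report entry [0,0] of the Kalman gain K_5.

K[0,0] = 0.3522

step 1: x^-=[1.5204]  P^-=[0.5222]  S=[0.9322]  K=[0.5602]  nu=[-4.8804]  x^+=[-1.2135]  P^+=[0.2297]
step 2: x^-=[-1.0193]  P^-=[0.2821]  S=[0.6921]  K=[0.4076]  nu=[-2.6607]  x^+=[-2.1037]  P^+=[0.1671]
step 3: x^-=[-1.7671]  P^-=[0.2379]  S=[0.6479]  K=[0.3672]  nu=[1.9371]  x^+=[-1.0558]  P^+=[0.1505]
step 4: x^-=[-0.8869]  P^-=[0.2262]  S=[0.6362]  K=[0.3556]  nu=[-1.0931]  x^+=[-1.2756]  P^+=[0.1458]
step 5: x^-=[-1.0715]  P^-=[0.2229]  S=[0.6329]  K=[0.3522]  nu=[0.0815]  x^+=[-1.0428]  P^+=[0.1444]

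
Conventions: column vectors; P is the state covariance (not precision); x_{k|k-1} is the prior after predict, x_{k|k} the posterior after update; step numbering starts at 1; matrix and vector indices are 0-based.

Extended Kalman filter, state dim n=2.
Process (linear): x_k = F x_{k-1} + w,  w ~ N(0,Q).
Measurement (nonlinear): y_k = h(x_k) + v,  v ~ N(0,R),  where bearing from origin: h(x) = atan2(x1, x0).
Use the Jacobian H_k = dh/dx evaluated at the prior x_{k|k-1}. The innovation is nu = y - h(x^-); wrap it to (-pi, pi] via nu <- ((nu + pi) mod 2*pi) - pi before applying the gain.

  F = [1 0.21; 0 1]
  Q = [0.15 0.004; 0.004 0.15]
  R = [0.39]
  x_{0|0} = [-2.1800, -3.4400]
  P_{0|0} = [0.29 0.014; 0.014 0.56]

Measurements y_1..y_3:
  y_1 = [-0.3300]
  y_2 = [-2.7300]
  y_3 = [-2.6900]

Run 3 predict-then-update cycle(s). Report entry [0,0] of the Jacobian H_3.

H_jac[0,0] = 0.1161

step 1: x^-=[-2.9024, -3.4400]  P^-=[0.4706 0.1356; 0.1356 0.7100]  H_jac=[0.1698 -0.1433]  S=[0.4115]  K=[0.1470; -0.1912]  nu=[1.9416]  x^+=[-2.6171, -3.8113]  P^+=[0.4617 0.1472; 0.1472 0.6950]
step 2: x^-=[-3.4174, -3.8113]  P^-=[0.7041 0.2971; 0.2971 0.8450]  H_jac=[0.1454 -0.1304]  S=[0.4080]  K=[0.1560; -0.1642]  nu=[-0.4282]  x^+=[-3.4842, -3.7410]  P^+=[0.6942 0.3076; 0.3076 0.8340]
step 3: x^-=[-4.2699, -3.7410]  P^-=[1.0102 0.4867; 0.4867 0.9840]  H_jac=[0.1161 -0.1325]  S=[0.4059]  K=[0.1300; -0.1820]  nu=[-0.2679]  x^+=[-4.3047, -3.6922]  P^+=[1.0033 0.4963; 0.4963 0.9705]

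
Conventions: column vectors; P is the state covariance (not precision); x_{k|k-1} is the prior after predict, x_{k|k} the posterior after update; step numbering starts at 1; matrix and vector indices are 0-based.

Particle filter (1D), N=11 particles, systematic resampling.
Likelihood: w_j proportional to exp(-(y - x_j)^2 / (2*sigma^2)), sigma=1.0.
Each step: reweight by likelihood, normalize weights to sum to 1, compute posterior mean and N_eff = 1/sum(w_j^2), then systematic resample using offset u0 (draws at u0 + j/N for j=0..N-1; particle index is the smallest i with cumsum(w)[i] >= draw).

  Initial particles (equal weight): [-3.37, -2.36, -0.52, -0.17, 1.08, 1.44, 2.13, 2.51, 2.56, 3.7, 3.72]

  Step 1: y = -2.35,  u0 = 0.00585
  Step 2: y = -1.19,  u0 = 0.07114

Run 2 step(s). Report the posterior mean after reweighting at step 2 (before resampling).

step 1: w=[0.3165, 0.5324, 0.0998, 0.0495, 0.0015, 0.0004, 0.0000, 0.0000, 0.0000, 0.0000, 0.0000]  mean=-2.3809  Neff=2.5254  idx=[0, 0, 0, 0, 1, 1, 1, 1, 1, 1, 2]
step 2: w=[0.0221, 0.0221, 0.0221, 0.0221, 0.1202, 0.1202, 0.1202, 0.1202, 0.1202, 0.1202, 0.1904]  mean=-2.0991  Neff=8.0089  idx=[3, 4, 5, 6, 6, 7, 8, 9, 9, 10, 10]

post_mean = -2.0991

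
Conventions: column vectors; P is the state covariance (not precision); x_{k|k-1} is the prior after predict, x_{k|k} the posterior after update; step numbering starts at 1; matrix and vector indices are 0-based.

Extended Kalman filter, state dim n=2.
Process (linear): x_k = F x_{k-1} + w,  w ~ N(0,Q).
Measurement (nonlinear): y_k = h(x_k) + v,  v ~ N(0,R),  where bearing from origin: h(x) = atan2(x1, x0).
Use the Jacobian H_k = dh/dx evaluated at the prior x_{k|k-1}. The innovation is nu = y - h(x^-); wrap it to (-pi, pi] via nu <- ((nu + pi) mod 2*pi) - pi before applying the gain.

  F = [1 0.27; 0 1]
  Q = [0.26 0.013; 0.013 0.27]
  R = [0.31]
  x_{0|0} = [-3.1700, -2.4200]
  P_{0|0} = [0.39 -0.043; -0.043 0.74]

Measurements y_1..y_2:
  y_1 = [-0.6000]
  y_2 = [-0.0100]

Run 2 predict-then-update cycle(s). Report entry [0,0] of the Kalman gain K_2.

step 1: x^-=[-3.8234, -2.4200]  P^-=[0.6807 0.1698; 0.1698 1.0100]  H_jac=[0.1182 -0.1867]  S=[0.3472]  K=[0.1404; -0.4854]  nu=[1.9773]  x^+=[-3.5458, -3.3797]  P^+=[0.6739 0.1935; 0.1935 0.9282]
step 2: x^-=[-4.4583, -3.3797]  P^-=[1.1060 0.4571; 0.4571 1.1982]  H_jac=[0.1080 -0.1424]  S=[0.3331]  K=[0.1631; -0.3642]  nu=[2.4829]  x^+=[-4.0535, -4.2839]  P^+=[1.0972 0.4769; 0.4769 1.1540]

K[0,0] = 0.1631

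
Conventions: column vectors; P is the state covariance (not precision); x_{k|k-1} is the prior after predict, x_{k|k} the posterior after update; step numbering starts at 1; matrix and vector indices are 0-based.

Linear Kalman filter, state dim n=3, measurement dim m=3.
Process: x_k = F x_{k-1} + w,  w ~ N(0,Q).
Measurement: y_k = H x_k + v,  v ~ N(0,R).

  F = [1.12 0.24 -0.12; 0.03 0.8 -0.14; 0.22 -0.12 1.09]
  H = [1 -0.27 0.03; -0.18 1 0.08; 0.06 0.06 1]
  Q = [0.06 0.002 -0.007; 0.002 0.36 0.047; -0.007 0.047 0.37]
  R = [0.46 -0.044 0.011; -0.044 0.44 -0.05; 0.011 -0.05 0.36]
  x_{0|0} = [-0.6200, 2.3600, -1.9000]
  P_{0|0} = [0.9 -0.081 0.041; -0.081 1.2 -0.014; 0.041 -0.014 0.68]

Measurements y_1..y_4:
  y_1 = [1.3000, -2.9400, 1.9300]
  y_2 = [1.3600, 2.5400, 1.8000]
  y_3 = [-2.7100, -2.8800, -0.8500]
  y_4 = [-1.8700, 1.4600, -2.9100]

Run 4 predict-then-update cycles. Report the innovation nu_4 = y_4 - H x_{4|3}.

innov = [-0.6534, 2.5102, -2.8368]

step 1: x^-=[0.1000, 2.1354, -2.4906]  P^-=[1.2141 0.1961 0.1430; 0.1961 1.1410 -0.1924; 0.1430 -0.1924 1.2664]  S=[1.6642 -0.3529 0.3068; -0.3529 1.5230 -0.1020; 0.3068 -0.1020 1.6303]  K=[0.7327 0.1634 0.0119; 0.0924 0.7347 -0.0402; -0.0086 -0.0268 0.7749]  nu=[1.8513, -4.8582, 4.2865]  x^+=[0.7140, -1.4348, 0.9450]  P^+=[0.3592 0.1056 -0.0237; 0.1056 0.3464 -0.0773; -0.0237 -0.0773 0.2863]
step 2: x^-=[0.3419, -1.2588, 1.3593]  P^-=[0.6023 0.1946 -0.0242; 0.1946 0.6102 -0.0781; -0.0242 -0.0781 0.7358]  S=[1.0022 -0.1138 0.0646; -0.1138 0.9926 -0.0257; 0.0646 -0.0257 1.0893]  K=[0.5653 0.1495 -0.0083; 0.0949 0.5836 -0.0192; -0.0244 -0.0004 0.6713]  nu=[0.6374, 3.7516, 0.4957]  x^+=[1.2590, 0.9815, 1.6750]  P^+=[0.2795 0.0938 -0.0266; 0.0938 0.2750 -0.0572; -0.0266 -0.0572 0.2464]
step 3: x^-=[1.4446, 0.5885, 1.9849]  P^-=[0.4908 0.1647 -0.0335; 0.1647 0.5586 -0.0499; -0.0335 -0.0499 0.6775]  S=[0.9020 -0.1118 0.0387; -0.1118 0.9526 -0.0037; 0.0387 -0.0037 1.0325]  K=[0.5113 0.1373 -0.0131; 0.0835 0.5609 -0.0074; -0.0264 0.0103 0.6524]  nu=[-4.0553, -3.3673, -2.9569]  x^+=[-1.0525, -1.6171, 0.1283]  P^+=[0.2531 0.0862 -0.0263; 0.0862 0.2631 -0.0507; -0.0263 -0.0507 0.2387]
step 4: x^-=[-1.5823, -1.3432, 0.1024]  P^-=[0.4524 0.1537 -0.0359; 0.1537 0.5490 -0.0433; -0.0359 -0.0433 0.6657]  S=[0.8686 -0.1139 0.0316; -0.1139 0.9467 0.0017; 0.0316 0.0017 1.0209]  K=[0.4897 0.1323 -0.0149; 0.0779 0.5564 -0.0044; -0.0268 0.0130 0.6482]  nu=[-0.6534, 2.5102, -2.8368]  x^+=[-1.5280, 0.0151, -1.6864]  P^+=[0.2425 0.0831 -0.0261; 0.0831 0.2605 -0.0492; -0.0261 -0.0492 0.2369]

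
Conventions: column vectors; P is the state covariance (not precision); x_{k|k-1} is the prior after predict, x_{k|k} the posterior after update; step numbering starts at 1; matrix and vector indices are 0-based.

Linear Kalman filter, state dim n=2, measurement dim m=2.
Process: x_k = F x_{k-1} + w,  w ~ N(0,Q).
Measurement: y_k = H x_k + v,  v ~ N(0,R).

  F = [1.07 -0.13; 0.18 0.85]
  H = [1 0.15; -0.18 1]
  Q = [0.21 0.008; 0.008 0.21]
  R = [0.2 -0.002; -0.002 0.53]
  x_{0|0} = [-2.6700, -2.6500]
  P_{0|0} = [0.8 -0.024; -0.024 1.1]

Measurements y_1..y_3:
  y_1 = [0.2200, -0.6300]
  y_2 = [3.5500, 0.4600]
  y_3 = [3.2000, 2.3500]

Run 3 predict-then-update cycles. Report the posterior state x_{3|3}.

x_post = [2.7617, 1.4834]

step 1: x^-=[-2.5124, -2.7331]  P^-=[1.1512 0.0193; 0.0193 1.0233]  S=[1.3800 -0.0370; -0.0370 1.5837]  K=[0.8336 -0.0992; 0.1425 0.6473]  nu=[3.1424, 1.6509]  x^+=[-0.0566, -1.2166]  P^+=[0.1705 -0.0236; -0.0236 0.3385]
step 2: x^-=[0.0976, -1.0443]  P^-=[0.4174 -0.0175; -0.0175 0.4529]  S=[0.6224 -0.0262; -0.0262 1.0027]  K=[0.6633 -0.0750; 0.1003 0.4574]  nu=[3.6091, 1.5219]  x^+=[2.3774, 0.0140]  P^+=[0.1353 -0.0167; -0.0167 0.2392]
step 3: x^-=[2.5420, 0.4399]  P^-=[0.3736 -0.0072; -0.0072 0.3821]  S=[0.5801 -0.0189; -0.0189 0.9268]  K=[0.6401 -0.0672; 0.1000 0.4157]  nu=[0.5920, 2.3677]  x^+=[2.7617, 1.4834]  P^+=[0.1302 -0.0135; -0.0135 0.2177]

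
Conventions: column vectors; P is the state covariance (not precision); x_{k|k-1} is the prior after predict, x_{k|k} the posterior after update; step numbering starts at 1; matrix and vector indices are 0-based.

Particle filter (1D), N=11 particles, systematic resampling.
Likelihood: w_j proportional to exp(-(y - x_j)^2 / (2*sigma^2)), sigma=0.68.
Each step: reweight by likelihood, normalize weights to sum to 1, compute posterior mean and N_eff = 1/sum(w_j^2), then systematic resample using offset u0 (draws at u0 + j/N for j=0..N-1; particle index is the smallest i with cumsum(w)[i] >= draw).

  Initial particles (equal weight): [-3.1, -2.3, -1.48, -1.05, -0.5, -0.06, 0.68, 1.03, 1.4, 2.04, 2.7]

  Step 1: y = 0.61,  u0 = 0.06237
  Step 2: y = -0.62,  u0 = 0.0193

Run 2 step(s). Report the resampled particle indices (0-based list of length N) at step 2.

resampled_idx = [0, 0, 0, 0, 1, 1, 2, 2, 2, 3, 5]

step 1: w=[0.0000, 0.0000, 0.0026, 0.0150, 0.0779, 0.1817, 0.2936, 0.2439, 0.1503, 0.0323, 0.0026]  mean=0.6648  Neff=4.7928  idx=[4, 5, 5, 6, 6, 6, 7, 7, 7, 8, 9]
step 2: w=[0.3215, 0.2326, 0.2326, 0.0525, 0.0525, 0.0525, 0.0172, 0.0172, 0.0172, 0.0040, 0.0002]  mean=-0.0225  Neff=4.5297  idx=[0, 0, 0, 0, 1, 1, 2, 2, 2, 3, 5]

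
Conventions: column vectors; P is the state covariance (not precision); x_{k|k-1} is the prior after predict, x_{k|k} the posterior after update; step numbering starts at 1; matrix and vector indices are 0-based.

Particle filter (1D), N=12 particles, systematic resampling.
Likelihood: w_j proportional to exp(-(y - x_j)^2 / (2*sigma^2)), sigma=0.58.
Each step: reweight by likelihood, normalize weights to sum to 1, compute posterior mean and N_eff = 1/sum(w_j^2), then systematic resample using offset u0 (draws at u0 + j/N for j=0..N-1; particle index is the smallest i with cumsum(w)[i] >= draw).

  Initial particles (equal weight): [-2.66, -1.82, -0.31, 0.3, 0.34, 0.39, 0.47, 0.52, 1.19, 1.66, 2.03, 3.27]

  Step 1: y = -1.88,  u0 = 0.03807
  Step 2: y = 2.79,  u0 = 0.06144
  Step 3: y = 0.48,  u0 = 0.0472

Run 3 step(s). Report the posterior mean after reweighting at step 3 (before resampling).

post_mean = -1.8200

step 1: w=[0.2836, 0.6967, 0.0180, 0.0006, 0.0005, 0.0003, 0.0002, 0.0001, 0.0000, 0.0000, 0.0000, 0.0000]  mean=-2.0273  Neff=1.7662  idx=[0, 0, 0, 1, 1, 1, 1, 1, 1, 1, 1, 1]
step 2: w=[0.0000, 0.0000, 0.0000, 0.1111, 0.1111, 0.1111, 0.1111, 0.1111, 0.1111, 0.1111, 0.1111, 0.1111]  mean=-1.8200  Neff=9.0000  idx=[3, 4, 5, 5, 6, 7, 8, 8, 9, 10, 11, 11]
step 3: w=[0.0833, 0.0833, 0.0833, 0.0833, 0.0833, 0.0833, 0.0833, 0.0833, 0.0833, 0.0833, 0.0833, 0.0833]  mean=-1.8200  Neff=12.0000  idx=[0, 1, 2, 3, 4, 5, 6, 7, 8, 9, 10, 11]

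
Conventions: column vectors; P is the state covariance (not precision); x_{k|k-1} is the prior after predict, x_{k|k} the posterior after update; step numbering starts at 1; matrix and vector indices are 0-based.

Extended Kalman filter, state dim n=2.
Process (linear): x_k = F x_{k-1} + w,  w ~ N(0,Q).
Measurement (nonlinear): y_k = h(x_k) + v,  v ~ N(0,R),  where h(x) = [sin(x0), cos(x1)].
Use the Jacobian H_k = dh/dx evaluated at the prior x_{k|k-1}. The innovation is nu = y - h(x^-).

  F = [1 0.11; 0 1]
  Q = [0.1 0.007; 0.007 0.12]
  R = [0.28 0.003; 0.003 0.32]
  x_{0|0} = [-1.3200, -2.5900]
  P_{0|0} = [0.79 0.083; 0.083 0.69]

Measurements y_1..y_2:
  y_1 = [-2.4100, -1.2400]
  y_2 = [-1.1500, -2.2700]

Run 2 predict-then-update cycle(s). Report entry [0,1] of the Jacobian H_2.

step 1: x^-=[-1.6049, -2.5900]  P^-=[0.9166 0.1659; 0.1659 0.8100]  H_jac=[-0.0341 0.0000; 0.0000 0.5240]  S=[0.2811 0.0000; 0.0000 0.5424]  K=[-0.1112 0.1603; -0.0202 0.7825]  nu=[-1.4106, -0.3883]  x^+=[-1.5103, -2.8653]  P^+=[0.8992 0.0972; 0.0972 0.4777]
step 2: x^-=[-1.8254, -2.8653]  P^-=[1.0264 0.1568; 0.1568 0.5977]  H_jac=[-0.2519 0.0000; 0.0000 0.2728]  S=[0.3451 -0.0078; -0.0078 0.3645]  K=[-0.7468 0.1014; -0.1044 0.4451]  nu=[-0.1822, -1.3079]  x^+=[-1.8220, -3.4284]  P^+=[0.8289 0.1108; 0.1108 0.5210]

H_jac[0,1] = 0.0000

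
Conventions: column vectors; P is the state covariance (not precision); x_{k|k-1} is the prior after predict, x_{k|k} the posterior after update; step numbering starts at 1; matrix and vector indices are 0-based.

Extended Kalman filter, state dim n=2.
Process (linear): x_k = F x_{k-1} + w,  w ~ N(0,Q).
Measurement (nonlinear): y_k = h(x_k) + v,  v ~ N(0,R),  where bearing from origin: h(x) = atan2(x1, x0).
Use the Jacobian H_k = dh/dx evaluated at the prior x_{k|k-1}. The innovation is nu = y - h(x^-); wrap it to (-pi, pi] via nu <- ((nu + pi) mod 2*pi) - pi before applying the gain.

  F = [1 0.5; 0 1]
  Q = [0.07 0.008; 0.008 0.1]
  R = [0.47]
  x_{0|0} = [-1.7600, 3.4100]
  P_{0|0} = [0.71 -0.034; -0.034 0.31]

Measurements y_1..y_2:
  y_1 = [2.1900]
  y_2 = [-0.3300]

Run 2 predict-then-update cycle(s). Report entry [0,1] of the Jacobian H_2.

step 1: x^-=[-0.0550, 3.4100]  P^-=[0.8235 0.1290; 0.1290 0.4100]  H_jac=[-0.2932 -0.0047]  S=[0.5411]  K=[-0.4473; -0.0735]  nu=[0.6031]  x^+=[-0.3247, 3.3657]  P^+=[0.7152 0.1112; 0.1112 0.4071]
step 2: x^-=[1.3581, 3.3657]  P^-=[0.9982 0.3228; 0.3228 0.5071]  H_jac=[-0.2555 0.1031]  S=[0.5236]  K=[-0.4236; -0.0577]  nu=[-1.5173]  x^+=[2.0008, 3.4532]  P^+=[0.9043 0.3100; 0.3100 0.5053]

H_jac[0,1] = 0.1031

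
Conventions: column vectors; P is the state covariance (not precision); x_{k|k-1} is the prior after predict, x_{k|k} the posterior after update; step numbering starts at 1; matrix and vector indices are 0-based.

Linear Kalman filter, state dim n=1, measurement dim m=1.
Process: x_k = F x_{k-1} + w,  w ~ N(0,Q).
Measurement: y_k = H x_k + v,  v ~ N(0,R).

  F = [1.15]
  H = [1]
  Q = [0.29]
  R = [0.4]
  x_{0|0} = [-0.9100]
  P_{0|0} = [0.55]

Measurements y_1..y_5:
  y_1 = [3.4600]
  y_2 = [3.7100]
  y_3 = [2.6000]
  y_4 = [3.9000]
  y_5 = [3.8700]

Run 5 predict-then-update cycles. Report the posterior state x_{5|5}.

step 1: x^-=[-1.0465]  P^-=[1.0174]  S=[1.4174]  K=[0.7178]  nu=[4.5065]  x^+=[2.1882]  P^+=[0.2871]
step 2: x^-=[2.5164]  P^-=[0.6697]  S=[1.0697]  K=[0.6261]  nu=[1.1936]  x^+=[3.2637]  P^+=[0.2504]
step 3: x^-=[3.7532]  P^-=[0.6212]  S=[1.0212]  K=[0.6083]  nu=[-1.1532]  x^+=[3.0517]  P^+=[0.2433]
step 4: x^-=[3.5095]  P^-=[0.6118]  S=[1.0118]  K=[0.6047]  nu=[0.3905]  x^+=[3.7456]  P^+=[0.2419]
step 5: x^-=[4.3075]  P^-=[0.6099]  S=[1.0099]  K=[0.6039]  nu=[-0.4375]  x^+=[4.0433]  P^+=[0.2416]

x_post = [4.0433]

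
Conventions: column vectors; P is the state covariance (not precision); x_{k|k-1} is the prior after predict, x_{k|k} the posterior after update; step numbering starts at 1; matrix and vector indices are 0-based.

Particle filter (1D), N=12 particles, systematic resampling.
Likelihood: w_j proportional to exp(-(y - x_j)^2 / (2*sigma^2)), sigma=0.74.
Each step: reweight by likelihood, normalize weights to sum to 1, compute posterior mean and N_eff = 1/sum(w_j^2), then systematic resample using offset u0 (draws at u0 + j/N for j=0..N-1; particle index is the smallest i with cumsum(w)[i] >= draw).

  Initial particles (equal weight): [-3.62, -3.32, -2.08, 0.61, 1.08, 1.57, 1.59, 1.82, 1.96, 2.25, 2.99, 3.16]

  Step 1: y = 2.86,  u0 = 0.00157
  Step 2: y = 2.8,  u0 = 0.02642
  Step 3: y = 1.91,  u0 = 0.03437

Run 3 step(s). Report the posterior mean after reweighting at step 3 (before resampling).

step 1: w=[0.0000, 0.0000, 0.0000, 0.0025, 0.0139, 0.0550, 0.0576, 0.0936, 0.1199, 0.1788, 0.2474, 0.2314]  mean=2.4729  Neff=5.6697  idx=[3, 6, 7, 8, 8, 9, 9, 10, 10, 10, 11, 11]
step 2: w=[0.0016, 0.0331, 0.0524, 0.0661, 0.0661, 0.0956, 0.0956, 0.1219, 0.1219, 0.1219, 0.1119, 0.1119]  mean=2.6389  Neff=9.9521  idx=[1, 3, 4, 5, 6, 7, 7, 8, 9, 10, 10, 11]
step 3: w=[0.1338, 0.1466, 0.1466, 0.1322, 0.1322, 0.0507, 0.0507, 0.0507, 0.0507, 0.0353, 0.0353, 0.0353]  mean=2.3229  Neff=9.1015  idx=[0, 0, 1, 2, 2, 3, 3, 4, 5, 6, 8, 10]

post_mean = 2.3229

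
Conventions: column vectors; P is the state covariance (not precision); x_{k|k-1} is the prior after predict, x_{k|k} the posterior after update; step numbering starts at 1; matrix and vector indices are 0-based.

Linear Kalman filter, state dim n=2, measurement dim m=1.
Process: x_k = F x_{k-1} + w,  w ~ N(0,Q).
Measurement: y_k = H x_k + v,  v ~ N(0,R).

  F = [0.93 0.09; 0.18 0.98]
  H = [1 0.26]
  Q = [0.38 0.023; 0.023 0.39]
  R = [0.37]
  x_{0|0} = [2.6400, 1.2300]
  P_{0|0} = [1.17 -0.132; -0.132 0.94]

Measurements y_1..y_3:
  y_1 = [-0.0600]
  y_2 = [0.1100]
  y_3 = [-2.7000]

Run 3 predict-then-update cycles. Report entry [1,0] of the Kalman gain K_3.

K[1,0] = 0.3722

step 1: x^-=[2.5659, 1.6806]  P^-=[1.3775 0.1793; 0.1793 1.2841]  S=[1.9275]  K=[0.7388; 0.2662]  nu=[-3.0629]  x^+=[0.3030, 0.8651]  P^+=[0.3253 -0.1998; -0.1998 1.1475]
step 2: x^-=[0.3597, 0.9024]  P^-=[0.6372 -0.0067; -0.0067 1.4321]  S=[1.1005]  K=[0.5774; 0.3322]  nu=[-0.4843]  x^+=[0.0800, 0.7415]  P^+=[0.2703 -0.2178; -0.2178 1.3106]
step 3: x^-=[0.1412, 0.7410]  P^-=[0.5879 -0.0182; -0.0182 1.5806]  S=[1.0553]  K=[0.5526; 0.3722]  nu=[-3.0338]  x^+=[-1.5354, -0.3880]  P^+=[0.2656 -0.2353; -0.2353 1.4344]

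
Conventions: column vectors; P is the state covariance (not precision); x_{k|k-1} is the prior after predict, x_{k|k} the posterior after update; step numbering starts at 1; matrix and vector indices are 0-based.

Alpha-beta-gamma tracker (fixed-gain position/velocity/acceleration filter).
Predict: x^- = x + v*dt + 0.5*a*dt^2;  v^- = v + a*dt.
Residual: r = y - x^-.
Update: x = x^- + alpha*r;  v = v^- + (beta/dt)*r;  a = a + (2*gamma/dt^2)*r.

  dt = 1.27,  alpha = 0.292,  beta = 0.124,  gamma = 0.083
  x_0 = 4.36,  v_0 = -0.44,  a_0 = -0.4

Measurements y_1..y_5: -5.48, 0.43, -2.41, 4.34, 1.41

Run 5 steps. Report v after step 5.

step 1: x_pred=3.4786  r=-8.9586  x^+=0.8627  v^+=-1.8227  a^+=-1.3220
step 2: x_pred=-2.5183  r=2.9483  x^+=-1.6574  v^+=-3.2138  a^+=-1.0186
step 3: x_pred=-6.5603  r=4.1503  x^+=-5.3484  v^+=-4.1022  a^+=-0.5914
step 4: x_pred=-11.0352  r=15.3752  x^+=-6.5456  v^+=-3.3521  a^+=0.9910
step 5: x_pred=-10.0036  r=11.4136  x^+=-6.6708  v^+=-0.9791  a^+=2.1657

v_post = -0.9791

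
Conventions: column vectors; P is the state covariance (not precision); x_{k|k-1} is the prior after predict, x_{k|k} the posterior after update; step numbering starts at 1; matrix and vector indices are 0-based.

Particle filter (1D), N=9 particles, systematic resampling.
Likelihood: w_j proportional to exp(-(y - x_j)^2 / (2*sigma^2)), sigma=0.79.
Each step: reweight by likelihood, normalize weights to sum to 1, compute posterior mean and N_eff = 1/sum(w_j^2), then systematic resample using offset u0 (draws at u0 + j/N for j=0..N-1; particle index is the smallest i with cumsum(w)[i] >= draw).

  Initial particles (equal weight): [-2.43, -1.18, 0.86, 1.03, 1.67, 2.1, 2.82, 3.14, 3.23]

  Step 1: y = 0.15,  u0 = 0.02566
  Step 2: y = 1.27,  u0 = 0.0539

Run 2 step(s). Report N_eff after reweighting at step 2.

step 1: w=[0.0029, 0.1459, 0.4018, 0.3236, 0.0945, 0.0286, 0.0020, 0.0005, 0.0003]  mean=0.7256  Neff=3.3651  idx=[1, 1, 2, 2, 2, 3, 3, 3, 4]
step 2: w=[0.0013, 0.0013, 0.1369, 0.1369, 0.1369, 0.1496, 0.1496, 0.1496, 0.1378]  mean=1.0427  Neff=7.0226  idx=[2, 3, 3, 4, 5, 6, 7, 7, 8]

N_eff = 7.0226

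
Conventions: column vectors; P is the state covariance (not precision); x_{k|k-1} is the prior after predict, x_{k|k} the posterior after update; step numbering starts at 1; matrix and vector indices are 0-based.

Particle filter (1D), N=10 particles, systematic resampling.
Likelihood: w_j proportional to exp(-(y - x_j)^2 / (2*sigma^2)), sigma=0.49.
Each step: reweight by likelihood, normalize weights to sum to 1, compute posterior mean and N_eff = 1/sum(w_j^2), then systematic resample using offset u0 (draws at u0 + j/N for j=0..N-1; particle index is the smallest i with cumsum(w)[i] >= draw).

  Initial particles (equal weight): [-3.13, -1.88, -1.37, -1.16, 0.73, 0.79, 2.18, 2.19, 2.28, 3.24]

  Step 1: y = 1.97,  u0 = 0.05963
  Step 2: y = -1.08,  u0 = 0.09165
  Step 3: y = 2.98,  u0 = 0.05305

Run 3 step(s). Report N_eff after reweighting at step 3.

N_eff = 9.8978

step 1: w=[0.0000, 0.0000, 0.0000, 0.0000, 0.0147, 0.0199, 0.3299, 0.3269, 0.2960, 0.0126]  mean=2.1772  Neff=3.2885  idx=[6, 6, 6, 6, 7, 7, 7, 8, 8, 8]
step 2: w=[0.1356, 0.1356, 0.1356, 0.1356, 0.1184, 0.1184, 0.1184, 0.0342, 0.0342, 0.0342]  mean=2.1938  Neff=8.3973  idx=[0, 1, 2, 2, 3, 4, 5, 6, 6, 9]
step 3: w=[0.0952, 0.0952, 0.0952, 0.0952, 0.0952, 0.0984, 0.0984, 0.0984, 0.0984, 0.1301]  mean=2.1970  Neff=9.8978  idx=[0, 1, 2, 3, 4, 5, 6, 7, 8, 9]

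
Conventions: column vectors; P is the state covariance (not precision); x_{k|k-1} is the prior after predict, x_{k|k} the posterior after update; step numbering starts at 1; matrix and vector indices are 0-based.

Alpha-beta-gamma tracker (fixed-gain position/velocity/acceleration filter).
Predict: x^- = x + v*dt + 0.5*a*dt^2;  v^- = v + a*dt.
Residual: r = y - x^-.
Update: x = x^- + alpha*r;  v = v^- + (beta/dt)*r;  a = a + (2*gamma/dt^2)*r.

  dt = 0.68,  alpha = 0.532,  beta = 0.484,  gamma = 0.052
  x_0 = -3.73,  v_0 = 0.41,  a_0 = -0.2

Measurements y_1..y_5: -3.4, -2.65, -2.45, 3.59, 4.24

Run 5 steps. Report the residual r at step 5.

step 1: x_pred=-3.4974  r=0.0974  x^+=-3.4456  v^+=0.3434  a^+=-0.1781
step 2: x_pred=-3.2533  r=0.6033  x^+=-2.9323  v^+=0.6517  a^+=-0.0424
step 3: x_pred=-2.4990  r=0.0490  x^+=-2.4729  v^+=0.6577  a^+=-0.0314
step 4: x_pred=-2.0329  r=5.6229  x^+=0.9585  v^+=4.6386  a^+=1.2333
step 5: x_pred=4.3978  r=-0.1578  x^+=4.3139  v^+=5.3649  a^+=1.1978

resid = -0.1578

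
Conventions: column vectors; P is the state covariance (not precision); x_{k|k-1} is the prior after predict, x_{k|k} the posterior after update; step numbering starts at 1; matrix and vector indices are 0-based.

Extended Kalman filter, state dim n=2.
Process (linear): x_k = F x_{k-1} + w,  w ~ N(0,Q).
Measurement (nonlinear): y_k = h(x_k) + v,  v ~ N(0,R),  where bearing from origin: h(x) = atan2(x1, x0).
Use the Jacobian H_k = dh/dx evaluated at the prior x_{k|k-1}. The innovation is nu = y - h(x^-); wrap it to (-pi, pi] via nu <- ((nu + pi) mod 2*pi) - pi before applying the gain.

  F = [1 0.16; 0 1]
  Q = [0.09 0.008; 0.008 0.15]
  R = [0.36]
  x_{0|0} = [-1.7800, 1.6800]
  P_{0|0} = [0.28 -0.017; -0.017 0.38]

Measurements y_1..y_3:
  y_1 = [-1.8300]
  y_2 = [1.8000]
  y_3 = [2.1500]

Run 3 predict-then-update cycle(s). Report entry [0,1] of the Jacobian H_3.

H_jac[0,1] = -0.3590

step 1: x^-=[-1.5112, 1.6800]  P^-=[0.3743 0.0518; 0.0518 0.5300]  H_jac=[-0.3290 -0.2960]  S=[0.4570]  K=[-0.3030; -0.3805]  nu=[2.1498]  x^+=[-2.1626, 0.8620]  P^+=[0.3323 -0.0009; -0.0009 0.4638]
step 2: x^-=[-2.0247, 0.8620]  P^-=[0.4339 0.0813; 0.0813 0.6138]  H_jac=[-0.1780 -0.4181]  S=[0.4932]  K=[-0.2256; -0.5498]  nu=[-0.9391]  x^+=[-1.8128, 1.3783]  P^+=[0.4088 0.0202; 0.0202 0.4648]
step 3: x^-=[-1.5923, 1.3783]  P^-=[0.5172 0.1025; 0.1025 0.6148]  H_jac=[-0.3108 -0.3590]  S=[0.5121]  K=[-0.3857; -0.4933]  nu=[-0.2781]  x^+=[-1.4850, 1.5155]  P^+=[0.4410 0.0051; 0.0051 0.4902]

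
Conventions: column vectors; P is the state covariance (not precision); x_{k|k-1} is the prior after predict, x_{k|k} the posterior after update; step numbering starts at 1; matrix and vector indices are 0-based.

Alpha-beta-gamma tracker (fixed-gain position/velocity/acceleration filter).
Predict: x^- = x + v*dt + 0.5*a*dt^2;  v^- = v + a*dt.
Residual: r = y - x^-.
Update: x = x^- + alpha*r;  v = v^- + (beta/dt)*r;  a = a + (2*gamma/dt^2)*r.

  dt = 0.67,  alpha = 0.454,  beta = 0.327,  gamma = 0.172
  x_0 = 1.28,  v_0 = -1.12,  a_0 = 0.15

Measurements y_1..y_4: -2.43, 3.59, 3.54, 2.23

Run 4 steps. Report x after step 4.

step 1: x_pred=0.5633  r=-2.9933  x^+=-0.7957  v^+=-2.4804  a^+=-2.1438
step 2: x_pred=-2.9387  r=6.5287  x^+=0.0253  v^+=-0.7303  a^+=2.8593
step 3: x_pred=0.1778  r=3.3622  x^+=1.7042  v^+=2.8264  a^+=5.4358
step 4: x_pred=4.8179  r=-2.5879  x^+=3.6430  v^+=5.2053  a^+=3.4526

x_post = 3.6430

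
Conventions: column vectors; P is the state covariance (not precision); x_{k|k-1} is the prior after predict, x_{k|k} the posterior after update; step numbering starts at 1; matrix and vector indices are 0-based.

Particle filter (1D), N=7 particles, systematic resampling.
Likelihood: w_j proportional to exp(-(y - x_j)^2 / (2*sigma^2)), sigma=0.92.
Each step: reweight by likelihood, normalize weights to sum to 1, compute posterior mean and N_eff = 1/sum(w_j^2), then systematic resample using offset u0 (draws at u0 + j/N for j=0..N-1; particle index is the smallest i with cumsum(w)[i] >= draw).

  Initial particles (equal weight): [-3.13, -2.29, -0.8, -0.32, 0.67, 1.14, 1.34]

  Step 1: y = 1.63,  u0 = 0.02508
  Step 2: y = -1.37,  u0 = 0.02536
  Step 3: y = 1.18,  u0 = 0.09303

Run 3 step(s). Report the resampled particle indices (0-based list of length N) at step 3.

resampled_idx = [1, 2, 4, 5, 5, 6, 6]

step 1: w=[0.0000, 0.0000, 0.0120, 0.0417, 0.2288, 0.3422, 0.3752]  mean=1.0231  Neff=3.2040  idx=[3, 4, 5, 5, 5, 6, 6]
step 2: w=[0.7389, 0.1213, 0.0343, 0.0343, 0.0343, 0.0185, 0.0185]  mean=0.0117  Neff=1.7704  idx=[0, 0, 0, 0, 0, 1, 2]
step 3: w=[0.0832, 0.0832, 0.0832, 0.0832, 0.0832, 0.2697, 0.3142]  mean=0.4056  Neff=4.8531  idx=[1, 2, 4, 5, 5, 6, 6]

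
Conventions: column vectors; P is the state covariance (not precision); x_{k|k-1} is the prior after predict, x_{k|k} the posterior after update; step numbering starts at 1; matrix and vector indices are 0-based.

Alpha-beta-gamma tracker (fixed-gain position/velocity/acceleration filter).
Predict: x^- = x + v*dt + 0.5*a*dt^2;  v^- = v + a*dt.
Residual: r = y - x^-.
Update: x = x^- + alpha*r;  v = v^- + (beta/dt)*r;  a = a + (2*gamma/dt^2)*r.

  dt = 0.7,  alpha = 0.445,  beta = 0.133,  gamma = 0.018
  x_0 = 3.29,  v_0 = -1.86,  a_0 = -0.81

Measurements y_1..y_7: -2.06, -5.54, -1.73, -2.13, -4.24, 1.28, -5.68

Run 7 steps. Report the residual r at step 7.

resid = -0.2749

step 1: x_pred=1.7895  r=-3.8495  x^+=0.0765  v^+=-3.1584  a^+=-1.0928
step 2: x_pred=-2.4021  r=-3.1379  x^+=-3.7985  v^+=-4.5196  a^+=-1.3234
step 3: x_pred=-7.2864  r=5.5564  x^+=-4.8138  v^+=-4.3902  a^+=-0.9151
step 4: x_pred=-8.1112  r=5.9812  x^+=-5.4496  v^+=-3.8944  a^+=-0.4757
step 5: x_pred=-8.2922  r=4.0522  x^+=-6.4890  v^+=-3.4575  a^+=-0.1780
step 6: x_pred=-8.9528  r=10.2328  x^+=-4.3992  v^+=-1.6378  a^+=0.5738
step 7: x_pred=-5.4051  r=-0.2749  x^+=-5.5274  v^+=-1.2884  a^+=0.5536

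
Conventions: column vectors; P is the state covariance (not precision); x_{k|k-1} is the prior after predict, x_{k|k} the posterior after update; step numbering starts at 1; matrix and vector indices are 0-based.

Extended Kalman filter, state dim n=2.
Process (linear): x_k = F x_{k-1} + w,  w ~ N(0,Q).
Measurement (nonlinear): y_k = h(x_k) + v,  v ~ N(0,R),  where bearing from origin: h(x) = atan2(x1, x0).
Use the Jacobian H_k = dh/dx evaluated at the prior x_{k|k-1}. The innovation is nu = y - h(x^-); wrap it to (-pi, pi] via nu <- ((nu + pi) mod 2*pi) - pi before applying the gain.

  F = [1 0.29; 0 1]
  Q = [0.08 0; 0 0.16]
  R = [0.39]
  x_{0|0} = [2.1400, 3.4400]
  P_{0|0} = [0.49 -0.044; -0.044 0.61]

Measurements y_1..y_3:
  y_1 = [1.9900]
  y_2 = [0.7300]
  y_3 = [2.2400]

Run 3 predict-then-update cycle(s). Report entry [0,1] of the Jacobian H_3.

step 1: x^-=[3.1376, 3.4400]  P^-=[0.5958 0.1329; 0.1329 0.7700]  H_jac=[-0.1587 0.1447]  S=[0.4150]  K=[-0.1814; 0.2177]  nu=[1.1587]  x^+=[2.9274, 3.6923]  P^+=[0.5821 0.1493; 0.1493 0.7503]
step 2: x^-=[3.9981, 3.6923]  P^-=[0.8118 0.3669; 0.3669 0.9103]  H_jac=[-0.1247 0.1350]  S=[0.4069]  K=[-0.1270; 0.1896]  nu=[-0.0156]  x^+=[4.0001, 3.6893]  P^+=[0.8052 0.3767; 0.3767 0.8957]
step 3: x^-=[5.0700, 3.6893]  P^-=[1.1791 0.6364; 0.6364 1.0557]  H_jac=[-0.0938 0.1290]  S=[0.4025]  K=[-0.0710; 0.1898]  nu=[1.6109]  x^+=[4.9557, 3.9951]  P^+=[1.1770 0.6419; 0.6419 1.0412]

H_jac[0,1] = 0.1290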